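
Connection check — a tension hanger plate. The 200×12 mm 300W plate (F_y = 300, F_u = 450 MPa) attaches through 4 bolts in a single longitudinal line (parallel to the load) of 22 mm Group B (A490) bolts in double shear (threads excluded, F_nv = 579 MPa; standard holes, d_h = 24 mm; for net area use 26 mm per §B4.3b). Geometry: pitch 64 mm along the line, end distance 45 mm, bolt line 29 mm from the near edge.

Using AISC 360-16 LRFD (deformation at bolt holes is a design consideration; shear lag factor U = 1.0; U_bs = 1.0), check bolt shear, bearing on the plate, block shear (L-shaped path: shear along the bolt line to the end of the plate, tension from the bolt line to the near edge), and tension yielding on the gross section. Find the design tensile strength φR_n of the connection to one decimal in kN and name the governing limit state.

419.6 kN (block shear governs)

Bolt shear: A_b = π(22)²/4 = 380.13 mm². φR_n = 0.75 × 579 × 380.13 × 4 × 2 = 1320.6 kN.
Bearing (12 mm plate, F_u = 450 MPa): end bolts L_c = 45 − 24/2 = 33, R_n = min(1.2×33×12×450, 2.4×22×12×450) = 213.84 kN/bolt; interior L_c = 64 − 24 = 40, R_n = 259.2 kN/bolt. φR_n = 0.75 × (1×213.84 + 3×259.2) = 743.6 kN.
Block shear: shear path 1×[45+3×64] = 1×237 mm, A_gv = 2844, A_nv = 1×(237 − 3.5×26)×12 = 1752 mm²; tension to near edge: (29 − 0.5×26)×12 = 192 mm². R_n = min(0.6×450×1752, 0.6×300×2844) + 1.0×450×192 = min(473.04, 511.92) + 86.4 = 559.44 kN. φR_n = 0.75 × 559.44 = 419.6 kN.
Tension yield (gross): A_g = 200×12 = 2400 mm². φR_n = 0.90 × 300 × 2400 = 648.0 kN.
Governing: min(1320.6, 743.6, 419.6, 648.0) = 419.6 kN → block shear.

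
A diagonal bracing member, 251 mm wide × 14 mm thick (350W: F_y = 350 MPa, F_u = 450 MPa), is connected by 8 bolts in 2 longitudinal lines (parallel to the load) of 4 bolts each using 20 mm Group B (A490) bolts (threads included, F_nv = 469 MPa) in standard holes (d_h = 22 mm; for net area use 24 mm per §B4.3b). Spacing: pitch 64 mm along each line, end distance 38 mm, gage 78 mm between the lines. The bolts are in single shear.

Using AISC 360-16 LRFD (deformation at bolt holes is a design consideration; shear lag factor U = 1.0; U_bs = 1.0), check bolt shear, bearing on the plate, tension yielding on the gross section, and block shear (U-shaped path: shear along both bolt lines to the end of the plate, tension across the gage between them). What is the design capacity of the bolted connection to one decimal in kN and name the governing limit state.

Bolt shear: A_b = π(20)²/4 = 314.16 mm². φR_n = 0.75 × 469 × 314.16 × 8 × 1 = 884.0 kN.
Bearing (14 mm plate, F_u = 450 MPa): end bolts L_c = 38 − 22/2 = 27, R_n = min(1.2×27×14×450, 2.4×20×14×450) = 204.12 kN/bolt; interior L_c = 64 − 22 = 42, R_n = 302.4 kN/bolt. φR_n = 0.75 × (2×204.12 + 6×302.4) = 1667.0 kN.
Tension yield (gross): A_g = 251×14 = 3514 mm². φR_n = 0.90 × 350 × 3514 = 1106.9 kN.
Block shear: shear path 2×[38+3×64] = 2×230 mm, A_gv = 6440, A_nv = 2×(230 − 3.5×24)×14 = 4088 mm²; tension across gage: (78 − 1×24)×14 = 756 mm². R_n = min(0.6×450×4088, 0.6×350×6440) + 1.0×450×756 = min(1103.8, 1352.4) + 340.2 = 1444 kN. φR_n = 0.75 × 1444 = 1083.0 kN.
Governing: min(884.0, 1667.0, 1106.9, 1083.0) = 884.0 kN → bolt shear.

884.0 kN (bolt shear governs)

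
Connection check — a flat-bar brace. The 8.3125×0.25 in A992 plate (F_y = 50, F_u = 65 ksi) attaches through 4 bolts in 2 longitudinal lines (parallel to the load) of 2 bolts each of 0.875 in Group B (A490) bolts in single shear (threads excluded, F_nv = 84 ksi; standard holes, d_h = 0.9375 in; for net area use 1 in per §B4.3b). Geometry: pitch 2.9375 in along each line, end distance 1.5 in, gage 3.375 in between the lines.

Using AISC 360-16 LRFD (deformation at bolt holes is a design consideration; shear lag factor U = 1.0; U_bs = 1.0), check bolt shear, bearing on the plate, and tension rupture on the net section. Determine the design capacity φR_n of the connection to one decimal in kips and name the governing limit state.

76.9 kips (net-section rupture governs)

Bolt shear: A_b = π(0.875)²/4 = 0.60132 in². φR_n = 0.75 × 84 × 0.60132 × 4 × 1 = 151.5 kips.
Bearing (0.25 in plate, F_u = 65 ksi): end bolts L_c = 1.5 − 0.9375/2 = 1.03125, R_n = min(1.2×1.03125×0.25×65, 2.4×0.875×0.25×65) = 20.109 kips/bolt; interior L_c = 2.9375 − 0.9375 = 2, R_n = 34.125 kips/bolt. φR_n = 0.75 × (2×20.109 + 2×34.125) = 81.4 kips.
Tension rupture (net): A_n = (8.3125 − 2×1)×0.25 = 1.5781 in² (U = 1.0, A_e = A_n). φR_n = 0.75 × 65 × 1.5781 = 76.9 kips.
Governing: min(151.5, 81.4, 76.9) = 76.9 kips → net-section rupture.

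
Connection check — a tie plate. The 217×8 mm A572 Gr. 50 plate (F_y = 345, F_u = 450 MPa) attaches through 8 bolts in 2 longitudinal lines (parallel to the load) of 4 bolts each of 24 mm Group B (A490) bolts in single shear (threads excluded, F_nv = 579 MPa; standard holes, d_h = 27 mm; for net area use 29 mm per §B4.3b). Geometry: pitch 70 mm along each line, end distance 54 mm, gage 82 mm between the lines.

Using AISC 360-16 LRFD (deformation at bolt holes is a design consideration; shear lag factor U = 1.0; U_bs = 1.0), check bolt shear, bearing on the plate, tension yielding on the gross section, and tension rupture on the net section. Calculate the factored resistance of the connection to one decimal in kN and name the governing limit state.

Bolt shear: A_b = π(24)²/4 = 452.39 mm². φR_n = 0.75 × 579 × 452.39 × 8 × 1 = 1571.6 kN.
Bearing (8 mm plate, F_u = 450 MPa): end bolts L_c = 54 − 27/2 = 40.5, R_n = min(1.2×40.5×8×450, 2.4×24×8×450) = 174.96 kN/bolt; interior L_c = 70 − 27 = 43, R_n = 185.76 kN/bolt. φR_n = 0.75 × (2×174.96 + 6×185.76) = 1098.4 kN.
Tension yield (gross): A_g = 217×8 = 1736 mm². φR_n = 0.90 × 345 × 1736 = 539.0 kN.
Tension rupture (net): A_n = (217 − 2×29)×8 = 1272 mm² (U = 1.0, A_e = A_n). φR_n = 0.75 × 450 × 1272 = 429.3 kN.
Governing: min(1571.6, 1098.4, 539.0, 429.3) = 429.3 kN → net-section rupture.

429.3 kN (net-section rupture governs)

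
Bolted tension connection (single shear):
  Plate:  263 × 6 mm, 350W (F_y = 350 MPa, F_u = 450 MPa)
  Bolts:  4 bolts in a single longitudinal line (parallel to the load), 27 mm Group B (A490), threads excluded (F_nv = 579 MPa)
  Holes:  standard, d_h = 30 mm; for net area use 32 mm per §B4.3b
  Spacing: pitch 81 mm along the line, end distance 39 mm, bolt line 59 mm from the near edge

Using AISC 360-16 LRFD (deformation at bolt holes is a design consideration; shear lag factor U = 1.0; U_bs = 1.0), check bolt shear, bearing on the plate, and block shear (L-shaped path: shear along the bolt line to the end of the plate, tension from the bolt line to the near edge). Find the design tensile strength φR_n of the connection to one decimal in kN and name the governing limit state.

293.6 kN (block shear governs)

Bolt shear: A_b = π(27)²/4 = 572.56 mm². φR_n = 0.75 × 579 × 572.56 × 4 × 1 = 994.5 kN.
Bearing (6 mm plate, F_u = 450 MPa): end bolts L_c = 39 − 30/2 = 24, R_n = min(1.2×24×6×450, 2.4×27×6×450) = 77.76 kN/bolt; interior L_c = 81 − 30 = 51, R_n = 165.24 kN/bolt. φR_n = 0.75 × (1×77.76 + 3×165.24) = 430.1 kN.
Block shear: shear path 1×[39+3×81] = 1×282 mm, A_gv = 1692, A_nv = 1×(282 − 3.5×32)×6 = 1020 mm²; tension to near edge: (59 − 0.5×32)×6 = 258 mm². R_n = min(0.6×450×1020, 0.6×350×1692) + 1.0×450×258 = min(275.4, 355.32) + 116.1 = 391.5 kN. φR_n = 0.75 × 391.5 = 293.6 kN.
Governing: min(994.5, 430.1, 293.6) = 293.6 kN → block shear.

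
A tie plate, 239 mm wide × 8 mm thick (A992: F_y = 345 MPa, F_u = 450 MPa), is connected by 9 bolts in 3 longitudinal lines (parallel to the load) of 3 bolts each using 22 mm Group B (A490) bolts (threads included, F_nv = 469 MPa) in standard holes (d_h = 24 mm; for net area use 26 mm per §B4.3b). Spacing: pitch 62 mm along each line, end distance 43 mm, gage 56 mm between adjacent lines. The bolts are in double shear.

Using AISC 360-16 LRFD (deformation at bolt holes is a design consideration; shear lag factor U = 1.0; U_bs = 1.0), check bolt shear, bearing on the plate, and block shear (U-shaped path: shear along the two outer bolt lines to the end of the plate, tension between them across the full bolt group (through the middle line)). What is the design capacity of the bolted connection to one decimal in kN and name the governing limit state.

Bolt shear: A_b = π(22)²/4 = 380.13 mm². φR_n = 0.75 × 469 × 380.13 × 9 × 2 = 2406.8 kN.
Bearing (8 mm plate, F_u = 450 MPa): end bolts L_c = 43 − 24/2 = 31, R_n = min(1.2×31×8×450, 2.4×22×8×450) = 133.92 kN/bolt; interior L_c = 62 − 24 = 38, R_n = 164.16 kN/bolt. φR_n = 0.75 × (3×133.92 + 6×164.16) = 1040.0 kN.
Block shear: shear path 2×[43+2×62] = 2×167 mm, A_gv = 2672, A_nv = 2×(167 − 2.5×26)×8 = 1632 mm²; tension across gage: (112 − 2×26)×8 = 480 mm². R_n = min(0.6×450×1632, 0.6×345×2672) + 1.0×450×480 = min(440.64, 553.1) + 216 = 656.64 kN. φR_n = 0.75 × 656.64 = 492.5 kN.
Governing: min(2406.8, 1040.0, 492.5) = 492.5 kN → block shear.

492.5 kN (block shear governs)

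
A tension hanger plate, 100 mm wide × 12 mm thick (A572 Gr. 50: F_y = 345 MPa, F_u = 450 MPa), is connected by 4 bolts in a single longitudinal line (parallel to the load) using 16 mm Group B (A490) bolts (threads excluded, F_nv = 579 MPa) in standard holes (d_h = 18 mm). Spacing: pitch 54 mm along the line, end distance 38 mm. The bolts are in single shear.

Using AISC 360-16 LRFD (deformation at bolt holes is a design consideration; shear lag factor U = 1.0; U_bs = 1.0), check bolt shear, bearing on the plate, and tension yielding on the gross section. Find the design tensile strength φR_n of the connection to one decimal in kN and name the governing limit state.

349.2 kN (bolt shear governs)

Bolt shear: A_b = π(16)²/4 = 201.06 mm². φR_n = 0.75 × 579 × 201.06 × 4 × 1 = 349.2 kN.
Bearing (12 mm plate, F_u = 450 MPa): end bolts L_c = 38 − 18/2 = 29, R_n = min(1.2×29×12×450, 2.4×16×12×450) = 187.92 kN/bolt; interior L_c = 54 − 18 = 36, R_n = 207.36 kN/bolt. φR_n = 0.75 × (1×187.92 + 3×207.36) = 607.5 kN.
Tension yield (gross): A_g = 100×12 = 1200 mm². φR_n = 0.90 × 345 × 1200 = 372.6 kN.
Governing: min(349.2, 607.5, 372.6) = 349.2 kN → bolt shear.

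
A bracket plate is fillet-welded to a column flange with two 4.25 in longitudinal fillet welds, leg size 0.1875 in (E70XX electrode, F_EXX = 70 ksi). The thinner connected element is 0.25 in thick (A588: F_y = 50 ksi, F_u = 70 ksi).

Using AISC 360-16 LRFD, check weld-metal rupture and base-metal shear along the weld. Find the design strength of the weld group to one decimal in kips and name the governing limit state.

35.5 kips (weld metal governs)

Weld metal: throat = 0.707×0.1875 = 0.13256 in, L = 2×4.25 = 8.5 in. φR_n = 0.75 × 0.6 × 70 × 0.13256 × 8.5 = 35.5 kips.
Base metal shear (0.25 in plate): yield φR_n = 1.0×0.6×50×0.25×8.5 = 63.8 kips; rupture φR_n = 0.75×0.6×70×0.25×8.5 = 66.9 kips; take 63.8 kips (yield).
Governing: min(35.5, 63.8) = 35.5 kips → weld metal.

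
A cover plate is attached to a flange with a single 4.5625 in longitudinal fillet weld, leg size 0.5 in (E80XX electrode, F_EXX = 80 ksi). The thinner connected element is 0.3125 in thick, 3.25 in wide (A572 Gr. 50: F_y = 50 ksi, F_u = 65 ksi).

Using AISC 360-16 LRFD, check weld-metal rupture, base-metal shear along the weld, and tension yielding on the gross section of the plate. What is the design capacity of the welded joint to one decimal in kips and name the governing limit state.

Weld metal: throat = 0.707×0.5 = 0.3535 in, L = 4.5625 in. φR_n = 0.75 × 0.6 × 80 × 0.3535 × 4.5625 = 58.1 kips.
Base metal shear (0.3125 in plate): yield φR_n = 1.0×0.6×50×0.3125×4.5625 = 42.8 kips; rupture φR_n = 0.75×0.6×65×0.3125×4.5625 = 41.7 kips; take 41.7 kips (rupture).
Tension yield (gross): A_g = 3.25×0.3125 = 1.0156 in². φR_n = 0.90 × 50 × 1.0156 = 45.7 kips.
Governing: min(58.1, 41.7, 45.7) = 41.7 kips → base-metal shear.

41.7 kips (base-metal shear governs)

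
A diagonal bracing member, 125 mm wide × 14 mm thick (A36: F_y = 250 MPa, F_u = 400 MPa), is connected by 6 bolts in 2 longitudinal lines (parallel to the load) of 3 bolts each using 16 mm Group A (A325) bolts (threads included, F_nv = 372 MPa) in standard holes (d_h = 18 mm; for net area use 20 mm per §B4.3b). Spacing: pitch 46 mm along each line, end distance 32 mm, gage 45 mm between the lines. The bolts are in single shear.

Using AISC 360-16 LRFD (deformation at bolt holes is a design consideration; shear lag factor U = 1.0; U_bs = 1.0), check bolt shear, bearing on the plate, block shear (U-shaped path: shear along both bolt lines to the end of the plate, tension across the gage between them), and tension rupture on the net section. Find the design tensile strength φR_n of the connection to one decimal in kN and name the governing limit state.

Bolt shear: A_b = π(16)²/4 = 201.06 mm². φR_n = 0.75 × 372 × 201.06 × 6 × 1 = 336.6 kN.
Bearing (14 mm plate, F_u = 400 MPa): end bolts L_c = 32 − 18/2 = 23, R_n = min(1.2×23×14×400, 2.4×16×14×400) = 154.56 kN/bolt; interior L_c = 46 − 18 = 28, R_n = 188.16 kN/bolt. φR_n = 0.75 × (2×154.56 + 4×188.16) = 796.3 kN.
Block shear: shear path 2×[32+2×46] = 2×124 mm, A_gv = 3472, A_nv = 2×(124 − 2.5×20)×14 = 2072 mm²; tension across gage: (45 − 1×20)×14 = 350 mm². R_n = min(0.6×400×2072, 0.6×250×3472) + 1.0×400×350 = min(497.28, 520.8) + 140 = 637.28 kN. φR_n = 0.75 × 637.28 = 478.0 kN.
Tension rupture (net): A_n = (125 − 2×20)×14 = 1190 mm² (U = 1.0, A_e = A_n). φR_n = 0.75 × 400 × 1190 = 357.0 kN.
Governing: min(336.6, 796.3, 478.0, 357.0) = 336.6 kN → bolt shear.

336.6 kN (bolt shear governs)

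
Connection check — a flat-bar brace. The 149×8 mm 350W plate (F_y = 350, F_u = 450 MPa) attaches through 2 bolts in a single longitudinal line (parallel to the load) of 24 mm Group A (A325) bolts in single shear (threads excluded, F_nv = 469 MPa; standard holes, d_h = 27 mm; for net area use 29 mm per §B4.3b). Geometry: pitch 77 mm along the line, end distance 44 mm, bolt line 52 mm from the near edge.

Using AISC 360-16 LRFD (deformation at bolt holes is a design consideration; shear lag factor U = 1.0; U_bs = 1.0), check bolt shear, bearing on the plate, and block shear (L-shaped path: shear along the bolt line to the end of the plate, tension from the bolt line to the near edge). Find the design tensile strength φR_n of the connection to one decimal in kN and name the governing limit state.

226.8 kN (block shear governs)

Bolt shear: A_b = π(24)²/4 = 452.39 mm². φR_n = 0.75 × 469 × 452.39 × 2 × 1 = 318.3 kN.
Bearing (8 mm plate, F_u = 450 MPa): end bolts L_c = 44 − 27/2 = 30.5, R_n = min(1.2×30.5×8×450, 2.4×24×8×450) = 131.76 kN/bolt; interior L_c = 77 − 27 = 50, R_n = 207.36 kN/bolt. φR_n = 0.75 × (1×131.76 + 1×207.36) = 254.3 kN.
Block shear: shear path 1×[44+1×77] = 1×121 mm, A_gv = 968, A_nv = 1×(121 − 1.5×29)×8 = 620 mm²; tension to near edge: (52 − 0.5×29)×8 = 300 mm². R_n = min(0.6×450×620, 0.6×350×968) + 1.0×450×300 = min(167.4, 203.28) + 135 = 302.4 kN. φR_n = 0.75 × 302.4 = 226.8 kN.
Governing: min(318.3, 254.3, 226.8) = 226.8 kN → block shear.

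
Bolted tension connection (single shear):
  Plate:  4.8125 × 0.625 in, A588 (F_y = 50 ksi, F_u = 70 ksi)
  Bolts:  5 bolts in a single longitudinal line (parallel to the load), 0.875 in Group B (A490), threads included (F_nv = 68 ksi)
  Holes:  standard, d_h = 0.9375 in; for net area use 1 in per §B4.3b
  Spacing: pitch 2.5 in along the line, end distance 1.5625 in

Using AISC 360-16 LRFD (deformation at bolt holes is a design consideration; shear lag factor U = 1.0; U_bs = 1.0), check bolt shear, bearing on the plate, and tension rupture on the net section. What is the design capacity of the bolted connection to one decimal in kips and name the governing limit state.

125.1 kips (net-section rupture governs)

Bolt shear: A_b = π(0.875)²/4 = 0.60132 in². φR_n = 0.75 × 68 × 0.60132 × 5 × 1 = 153.3 kips.
Bearing (0.625 in plate, F_u = 70 ksi): end bolts L_c = 1.5625 − 0.9375/2 = 1.09375, R_n = min(1.2×1.09375×0.625×70, 2.4×0.875×0.625×70) = 57.422 kips/bolt; interior L_c = 2.5 − 0.9375 = 1.5625, R_n = 82.031 kips/bolt. φR_n = 0.75 × (1×57.422 + 4×82.031) = 289.2 kips.
Tension rupture (net): A_n = (4.8125 − 1×1)×0.625 = 2.3828 in² (U = 1.0, A_e = A_n). φR_n = 0.75 × 70 × 2.3828 = 125.1 kips.
Governing: min(153.3, 289.2, 125.1) = 125.1 kips → net-section rupture.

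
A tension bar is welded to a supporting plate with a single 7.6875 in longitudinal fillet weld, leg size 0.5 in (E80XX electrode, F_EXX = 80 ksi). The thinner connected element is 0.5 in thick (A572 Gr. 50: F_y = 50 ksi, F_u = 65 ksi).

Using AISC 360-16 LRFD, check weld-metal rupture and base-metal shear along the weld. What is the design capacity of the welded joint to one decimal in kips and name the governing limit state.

Weld metal: throat = 0.707×0.5 = 0.3535 in, L = 7.6875 in. φR_n = 0.75 × 0.6 × 80 × 0.3535 × 7.6875 = 97.8 kips.
Base metal shear (0.5 in plate): yield φR_n = 1.0×0.6×50×0.5×7.6875 = 115.3 kips; rupture φR_n = 0.75×0.6×65×0.5×7.6875 = 112.4 kips; take 112.4 kips (rupture).
Governing: min(97.8, 112.4) = 97.8 kips → weld metal.

97.8 kips (weld metal governs)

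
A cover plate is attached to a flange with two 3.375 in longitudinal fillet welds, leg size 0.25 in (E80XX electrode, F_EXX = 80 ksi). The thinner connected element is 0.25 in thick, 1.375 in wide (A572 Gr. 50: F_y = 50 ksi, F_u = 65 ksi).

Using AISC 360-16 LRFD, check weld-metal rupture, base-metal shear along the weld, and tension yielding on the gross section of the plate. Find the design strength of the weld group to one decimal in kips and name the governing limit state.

15.5 kips (gross-section yield governs)

Weld metal: throat = 0.707×0.25 = 0.17675 in, L = 2×3.375 = 6.75 in. φR_n = 0.75 × 0.6 × 80 × 0.17675 × 6.75 = 43.0 kips.
Base metal shear (0.25 in plate): yield φR_n = 1.0×0.6×50×0.25×6.75 = 50.6 kips; rupture φR_n = 0.75×0.6×65×0.25×6.75 = 49.4 kips; take 49.4 kips (rupture).
Tension yield (gross): A_g = 1.375×0.25 = 0.34375 in². φR_n = 0.90 × 50 × 0.34375 = 15.5 kips.
Governing: min(43.0, 49.4, 15.5) = 15.5 kips → gross-section yield.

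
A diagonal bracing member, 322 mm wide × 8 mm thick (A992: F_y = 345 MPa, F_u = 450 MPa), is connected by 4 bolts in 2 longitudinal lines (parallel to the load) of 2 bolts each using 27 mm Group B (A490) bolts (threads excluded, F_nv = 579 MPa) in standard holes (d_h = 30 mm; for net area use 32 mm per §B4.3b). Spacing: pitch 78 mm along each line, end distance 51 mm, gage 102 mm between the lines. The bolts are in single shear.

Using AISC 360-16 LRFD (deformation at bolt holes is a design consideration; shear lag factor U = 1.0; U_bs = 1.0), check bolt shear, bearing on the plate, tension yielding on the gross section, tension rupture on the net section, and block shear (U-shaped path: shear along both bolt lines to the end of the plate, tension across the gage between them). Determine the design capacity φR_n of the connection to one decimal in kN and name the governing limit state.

451.4 kN (block shear governs)

Bolt shear: A_b = π(27)²/4 = 572.56 mm². φR_n = 0.75 × 579 × 572.56 × 4 × 1 = 994.5 kN.
Bearing (8 mm plate, F_u = 450 MPa): end bolts L_c = 51 − 30/2 = 36, R_n = min(1.2×36×8×450, 2.4×27×8×450) = 155.52 kN/bolt; interior L_c = 78 − 30 = 48, R_n = 207.36 kN/bolt. φR_n = 0.75 × (2×155.52 + 2×207.36) = 544.3 kN.
Tension yield (gross): A_g = 322×8 = 2576 mm². φR_n = 0.90 × 345 × 2576 = 799.8 kN.
Tension rupture (net): A_n = (322 − 2×32)×8 = 2064 mm² (U = 1.0, A_e = A_n). φR_n = 0.75 × 450 × 2064 = 696.6 kN.
Block shear: shear path 2×[51+1×78] = 2×129 mm, A_gv = 2064, A_nv = 2×(129 − 1.5×32)×8 = 1296 mm²; tension across gage: (102 − 1×32)×8 = 560 mm². R_n = min(0.6×450×1296, 0.6×345×2064) + 1.0×450×560 = min(349.92, 427.25) + 252 = 601.92 kN. φR_n = 0.75 × 601.92 = 451.4 kN.
Governing: min(994.5, 544.3, 799.8, 696.6, 451.4) = 451.4 kN → block shear.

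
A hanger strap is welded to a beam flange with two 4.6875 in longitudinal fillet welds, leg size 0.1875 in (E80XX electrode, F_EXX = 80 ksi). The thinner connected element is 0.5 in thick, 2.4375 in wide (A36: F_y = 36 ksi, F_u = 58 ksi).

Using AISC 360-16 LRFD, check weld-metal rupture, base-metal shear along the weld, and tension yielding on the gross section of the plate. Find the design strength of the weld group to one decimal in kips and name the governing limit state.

39.5 kips (gross-section yield governs)

Weld metal: throat = 0.707×0.1875 = 0.13256 in, L = 2×4.6875 = 9.375 in. φR_n = 0.75 × 0.6 × 80 × 0.13256 × 9.375 = 44.7 kips.
Base metal shear (0.5 in plate): yield φR_n = 1.0×0.6×36×0.5×9.375 = 101.3 kips; rupture φR_n = 0.75×0.6×58×0.5×9.375 = 122.3 kips; take 101.3 kips (yield).
Tension yield (gross): A_g = 2.4375×0.5 = 1.2188 in². φR_n = 0.90 × 36 × 1.2188 = 39.5 kips.
Governing: min(44.7, 101.3, 39.5) = 39.5 kips → gross-section yield.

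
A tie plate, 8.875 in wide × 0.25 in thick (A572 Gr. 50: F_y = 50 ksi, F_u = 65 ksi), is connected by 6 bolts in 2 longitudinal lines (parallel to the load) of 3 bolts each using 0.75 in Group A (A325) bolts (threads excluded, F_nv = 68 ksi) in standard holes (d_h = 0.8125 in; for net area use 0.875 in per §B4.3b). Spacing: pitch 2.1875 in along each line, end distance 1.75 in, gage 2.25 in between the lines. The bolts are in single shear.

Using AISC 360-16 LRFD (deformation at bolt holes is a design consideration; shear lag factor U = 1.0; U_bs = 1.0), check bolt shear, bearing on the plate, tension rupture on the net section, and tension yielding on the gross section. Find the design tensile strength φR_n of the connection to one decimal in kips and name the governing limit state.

Bolt shear: A_b = π(0.75)²/4 = 0.44179 in². φR_n = 0.75 × 68 × 0.44179 × 6 × 1 = 135.2 kips.
Bearing (0.25 in plate, F_u = 65 ksi): end bolts L_c = 1.75 − 0.8125/2 = 1.34375, R_n = min(1.2×1.34375×0.25×65, 2.4×0.75×0.25×65) = 26.203 kips/bolt; interior L_c = 2.1875 − 0.8125 = 1.375, R_n = 26.813 kips/bolt. φR_n = 0.75 × (2×26.203 + 4×26.813) = 119.7 kips.
Tension rupture (net): A_n = (8.875 − 2×0.875)×0.25 = 1.7813 in² (U = 1.0, A_e = A_n). φR_n = 0.75 × 65 × 1.7813 = 86.8 kips.
Tension yield (gross): A_g = 8.875×0.25 = 2.2188 in². φR_n = 0.90 × 50 × 2.2188 = 99.8 kips.
Governing: min(135.2, 119.7, 86.8, 99.8) = 86.8 kips → net-section rupture.

86.8 kips (net-section rupture governs)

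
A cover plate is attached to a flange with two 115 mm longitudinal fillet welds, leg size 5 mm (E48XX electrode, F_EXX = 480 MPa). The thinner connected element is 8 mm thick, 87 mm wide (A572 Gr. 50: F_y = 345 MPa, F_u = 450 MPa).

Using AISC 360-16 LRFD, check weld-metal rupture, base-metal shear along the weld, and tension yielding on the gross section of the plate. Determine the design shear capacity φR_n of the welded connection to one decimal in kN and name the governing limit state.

Weld metal: throat = 0.707×5 = 3.535 mm, L = 2×115 = 230 mm. φR_n = 0.75 × 0.6 × 480 × 3.535 × 230 = 175.6 kN.
Base metal shear (8 mm plate): yield φR_n = 1.0×0.6×345×8×230 = 380.9 kN; rupture φR_n = 0.75×0.6×450×8×230 = 372.6 kN; take 372.6 kN (rupture).
Tension yield (gross): A_g = 87×8 = 696 mm². φR_n = 0.90 × 345 × 696 = 216.1 kN.
Governing: min(175.6, 372.6, 216.1) = 175.6 kN → weld metal.

175.6 kN (weld metal governs)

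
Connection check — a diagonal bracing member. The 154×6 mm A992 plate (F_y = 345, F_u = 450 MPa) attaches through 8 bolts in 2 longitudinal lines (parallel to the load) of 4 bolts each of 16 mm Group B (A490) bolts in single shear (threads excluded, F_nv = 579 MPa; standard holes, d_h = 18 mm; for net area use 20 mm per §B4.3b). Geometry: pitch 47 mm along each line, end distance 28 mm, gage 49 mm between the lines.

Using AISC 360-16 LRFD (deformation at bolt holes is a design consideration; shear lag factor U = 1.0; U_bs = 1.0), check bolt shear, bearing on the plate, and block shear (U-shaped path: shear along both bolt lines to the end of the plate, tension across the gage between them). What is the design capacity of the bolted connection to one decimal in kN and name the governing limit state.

Bolt shear: A_b = π(16)²/4 = 201.06 mm². φR_n = 0.75 × 579 × 201.06 × 8 × 1 = 698.5 kN.
Bearing (6 mm plate, F_u = 450 MPa): end bolts L_c = 28 − 18/2 = 19, R_n = min(1.2×19×6×450, 2.4×16×6×450) = 61.56 kN/bolt; interior L_c = 47 − 18 = 29, R_n = 93.96 kN/bolt. φR_n = 0.75 × (2×61.56 + 6×93.96) = 515.2 kN.
Block shear: shear path 2×[28+3×47] = 2×169 mm, A_gv = 2028, A_nv = 2×(169 − 3.5×20)×6 = 1188 mm²; tension across gage: (49 − 1×20)×6 = 174 mm². R_n = min(0.6×450×1188, 0.6×345×2028) + 1.0×450×174 = min(320.76, 419.8) + 78.3 = 399.06 kN. φR_n = 0.75 × 399.06 = 299.3 kN.
Governing: min(698.5, 515.2, 299.3) = 299.3 kN → block shear.

299.3 kN (block shear governs)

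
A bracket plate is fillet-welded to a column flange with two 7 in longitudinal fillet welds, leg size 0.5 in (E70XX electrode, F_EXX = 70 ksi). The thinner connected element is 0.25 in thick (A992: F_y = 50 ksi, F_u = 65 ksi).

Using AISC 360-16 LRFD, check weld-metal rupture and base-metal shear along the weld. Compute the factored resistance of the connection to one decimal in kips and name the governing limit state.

Weld metal: throat = 0.707×0.5 = 0.3535 in, L = 2×7 = 14 in. φR_n = 0.75 × 0.6 × 70 × 0.3535 × 14 = 155.9 kips.
Base metal shear (0.25 in plate): yield φR_n = 1.0×0.6×50×0.25×14 = 105.0 kips; rupture φR_n = 0.75×0.6×65×0.25×14 = 102.4 kips; take 102.4 kips (rupture).
Governing: min(155.9, 102.4) = 102.4 kips → base-metal shear.

102.4 kips (base-metal shear governs)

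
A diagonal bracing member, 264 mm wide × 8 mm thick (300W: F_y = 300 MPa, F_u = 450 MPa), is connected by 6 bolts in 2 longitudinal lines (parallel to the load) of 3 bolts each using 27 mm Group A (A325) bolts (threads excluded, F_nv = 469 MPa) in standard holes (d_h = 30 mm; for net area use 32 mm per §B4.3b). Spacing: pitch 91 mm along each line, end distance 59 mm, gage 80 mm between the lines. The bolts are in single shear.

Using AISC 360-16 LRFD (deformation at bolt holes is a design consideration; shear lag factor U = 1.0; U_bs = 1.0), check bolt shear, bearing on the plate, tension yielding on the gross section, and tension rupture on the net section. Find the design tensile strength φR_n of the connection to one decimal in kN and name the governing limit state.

540.0 kN (net-section rupture governs)

Bolt shear: A_b = π(27)²/4 = 572.56 mm². φR_n = 0.75 × 469 × 572.56 × 6 × 1 = 1208.4 kN.
Bearing (8 mm plate, F_u = 450 MPa): end bolts L_c = 59 − 30/2 = 44, R_n = min(1.2×44×8×450, 2.4×27×8×450) = 190.08 kN/bolt; interior L_c = 91 − 30 = 61, R_n = 233.28 kN/bolt. φR_n = 0.75 × (2×190.08 + 4×233.28) = 985.0 kN.
Tension yield (gross): A_g = 264×8 = 2112 mm². φR_n = 0.90 × 300 × 2112 = 570.2 kN.
Tension rupture (net): A_n = (264 − 2×32)×8 = 1600 mm² (U = 1.0, A_e = A_n). φR_n = 0.75 × 450 × 1600 = 540.0 kN.
Governing: min(1208.4, 985.0, 570.2, 540.0) = 540.0 kN → net-section rupture.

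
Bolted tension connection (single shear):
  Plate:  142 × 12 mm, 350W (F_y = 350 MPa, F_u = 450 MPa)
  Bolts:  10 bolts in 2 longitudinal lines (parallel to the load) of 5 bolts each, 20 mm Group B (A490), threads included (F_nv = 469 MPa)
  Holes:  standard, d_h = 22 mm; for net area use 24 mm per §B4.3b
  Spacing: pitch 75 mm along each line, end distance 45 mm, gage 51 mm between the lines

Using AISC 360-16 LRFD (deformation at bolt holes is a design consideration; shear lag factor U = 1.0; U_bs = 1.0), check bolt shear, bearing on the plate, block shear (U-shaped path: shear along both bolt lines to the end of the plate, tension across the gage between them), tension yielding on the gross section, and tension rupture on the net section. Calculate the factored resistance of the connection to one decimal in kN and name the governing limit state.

380.7 kN (net-section rupture governs)

Bolt shear: A_b = π(20)²/4 = 314.16 mm². φR_n = 0.75 × 469 × 314.16 × 10 × 1 = 1105.1 kN.
Bearing (12 mm plate, F_u = 450 MPa): end bolts L_c = 45 − 22/2 = 34, R_n = min(1.2×34×12×450, 2.4×20×12×450) = 220.32 kN/bolt; interior L_c = 75 − 22 = 53, R_n = 259.2 kN/bolt. φR_n = 0.75 × (2×220.32 + 8×259.2) = 1885.7 kN.
Block shear: shear path 2×[45+4×75] = 2×345 mm, A_gv = 8280, A_nv = 2×(345 − 4.5×24)×12 = 5688 mm²; tension across gage: (51 − 1×24)×12 = 324 mm². R_n = min(0.6×450×5688, 0.6×350×8280) + 1.0×450×324 = min(1535.8, 1738.8) + 145.8 = 1681.6 kN. φR_n = 0.75 × 1681.6 = 1261.2 kN.
Tension yield (gross): A_g = 142×12 = 1704 mm². φR_n = 0.90 × 350 × 1704 = 536.8 kN.
Tension rupture (net): A_n = (142 − 2×24)×12 = 1128 mm² (U = 1.0, A_e = A_n). φR_n = 0.75 × 450 × 1128 = 380.7 kN.
Governing: min(1105.1, 1885.7, 1261.2, 536.8, 380.7) = 380.7 kN → net-section rupture.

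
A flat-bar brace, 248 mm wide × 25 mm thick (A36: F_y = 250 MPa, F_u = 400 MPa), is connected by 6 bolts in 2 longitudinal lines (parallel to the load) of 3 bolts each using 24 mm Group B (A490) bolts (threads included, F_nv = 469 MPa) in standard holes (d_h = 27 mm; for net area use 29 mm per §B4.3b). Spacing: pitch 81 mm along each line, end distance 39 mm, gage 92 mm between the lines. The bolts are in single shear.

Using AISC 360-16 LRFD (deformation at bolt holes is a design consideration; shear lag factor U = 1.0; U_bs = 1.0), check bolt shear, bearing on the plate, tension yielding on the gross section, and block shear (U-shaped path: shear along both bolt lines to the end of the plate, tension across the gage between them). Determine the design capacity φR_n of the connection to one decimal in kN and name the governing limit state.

954.8 kN (bolt shear governs)

Bolt shear: A_b = π(24)²/4 = 452.39 mm². φR_n = 0.75 × 469 × 452.39 × 6 × 1 = 954.8 kN.
Bearing (25 mm plate, F_u = 400 MPa): end bolts L_c = 39 − 27/2 = 25.5, R_n = min(1.2×25.5×25×400, 2.4×24×25×400) = 306 kN/bolt; interior L_c = 81 − 27 = 54, R_n = 576 kN/bolt. φR_n = 0.75 × (2×306 + 4×576) = 2187.0 kN.
Tension yield (gross): A_g = 248×25 = 6200 mm². φR_n = 0.90 × 250 × 6200 = 1395.0 kN.
Block shear: shear path 2×[39+2×81] = 2×201 mm, A_gv = 10050, A_nv = 2×(201 − 2.5×29)×25 = 6425 mm²; tension across gage: (92 − 1×29)×25 = 1575 mm². R_n = min(0.6×400×6425, 0.6×250×10050) + 1.0×400×1575 = min(1542, 1507.5) + 630 = 2137.5 kN. φR_n = 0.75 × 2137.5 = 1603.1 kN.
Governing: min(954.8, 2187.0, 1395.0, 1603.1) = 954.8 kN → bolt shear.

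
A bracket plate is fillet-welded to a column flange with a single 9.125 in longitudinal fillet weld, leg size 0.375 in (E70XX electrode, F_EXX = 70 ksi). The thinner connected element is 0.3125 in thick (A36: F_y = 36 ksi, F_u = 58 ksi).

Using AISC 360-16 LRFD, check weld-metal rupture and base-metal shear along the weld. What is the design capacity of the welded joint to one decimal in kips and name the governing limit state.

Weld metal: throat = 0.707×0.375 = 0.26513 in, L = 9.125 in. φR_n = 0.75 × 0.6 × 70 × 0.26513 × 9.125 = 76.2 kips.
Base metal shear (0.3125 in plate): yield φR_n = 1.0×0.6×36×0.3125×9.125 = 61.6 kips; rupture φR_n = 0.75×0.6×58×0.3125×9.125 = 74.4 kips; take 61.6 kips (yield).
Governing: min(76.2, 61.6) = 61.6 kips → base-metal shear.

61.6 kips (base-metal shear governs)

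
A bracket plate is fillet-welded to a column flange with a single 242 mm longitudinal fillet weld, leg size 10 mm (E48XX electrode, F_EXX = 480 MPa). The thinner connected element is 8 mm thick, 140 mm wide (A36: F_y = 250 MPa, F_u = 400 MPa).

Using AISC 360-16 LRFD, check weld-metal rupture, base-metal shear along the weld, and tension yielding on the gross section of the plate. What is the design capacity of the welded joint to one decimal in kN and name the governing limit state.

Weld metal: throat = 0.707×10 = 7.07 mm, L = 242 mm. φR_n = 0.75 × 0.6 × 480 × 7.07 × 242 = 369.6 kN.
Base metal shear (8 mm plate): yield φR_n = 1.0×0.6×250×8×242 = 290.4 kN; rupture φR_n = 0.75×0.6×400×8×242 = 348.5 kN; take 290.4 kN (yield).
Tension yield (gross): A_g = 140×8 = 1120 mm². φR_n = 0.90 × 250 × 1120 = 252.0 kN.
Governing: min(369.6, 290.4, 252.0) = 252.0 kN → gross-section yield.

252.0 kN (gross-section yield governs)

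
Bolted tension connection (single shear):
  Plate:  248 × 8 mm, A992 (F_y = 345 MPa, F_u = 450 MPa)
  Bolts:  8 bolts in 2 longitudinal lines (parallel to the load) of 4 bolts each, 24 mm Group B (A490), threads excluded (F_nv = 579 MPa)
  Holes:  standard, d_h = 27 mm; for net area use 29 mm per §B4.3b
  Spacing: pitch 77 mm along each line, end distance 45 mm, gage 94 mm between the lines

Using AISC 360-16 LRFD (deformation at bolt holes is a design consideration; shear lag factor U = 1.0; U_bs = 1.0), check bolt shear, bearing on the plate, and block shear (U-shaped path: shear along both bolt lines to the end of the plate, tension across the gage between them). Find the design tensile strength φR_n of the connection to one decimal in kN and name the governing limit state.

Bolt shear: A_b = π(24)²/4 = 452.39 mm². φR_n = 0.75 × 579 × 452.39 × 8 × 1 = 1571.6 kN.
Bearing (8 mm plate, F_u = 450 MPa): end bolts L_c = 45 − 27/2 = 31.5, R_n = min(1.2×31.5×8×450, 2.4×24×8×450) = 136.08 kN/bolt; interior L_c = 77 − 27 = 50, R_n = 207.36 kN/bolt. φR_n = 0.75 × (2×136.08 + 6×207.36) = 1137.2 kN.
Block shear: shear path 2×[45+3×77] = 2×276 mm, A_gv = 4416, A_nv = 2×(276 − 3.5×29)×8 = 2792 mm²; tension across gage: (94 − 1×29)×8 = 520 mm². R_n = min(0.6×450×2792, 0.6×345×4416) + 1.0×450×520 = min(753.84, 914.11) + 234 = 987.84 kN. φR_n = 0.75 × 987.84 = 740.9 kN.
Governing: min(1571.6, 1137.2, 740.9) = 740.9 kN → block shear.

740.9 kN (block shear governs)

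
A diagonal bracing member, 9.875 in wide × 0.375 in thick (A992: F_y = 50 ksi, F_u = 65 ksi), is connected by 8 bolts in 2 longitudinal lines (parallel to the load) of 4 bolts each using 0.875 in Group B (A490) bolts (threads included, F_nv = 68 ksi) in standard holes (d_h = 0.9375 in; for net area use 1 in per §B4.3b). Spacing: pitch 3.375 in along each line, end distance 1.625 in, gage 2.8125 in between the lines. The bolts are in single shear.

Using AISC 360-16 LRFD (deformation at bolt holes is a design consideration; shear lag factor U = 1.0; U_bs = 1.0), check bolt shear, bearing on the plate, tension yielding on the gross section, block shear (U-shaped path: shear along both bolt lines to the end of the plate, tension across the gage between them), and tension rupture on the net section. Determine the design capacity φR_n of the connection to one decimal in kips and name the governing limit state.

144.0 kips (net-section rupture governs)

Bolt shear: A_b = π(0.875)²/4 = 0.60132 in². φR_n = 0.75 × 68 × 0.60132 × 8 × 1 = 245.3 kips.
Bearing (0.375 in plate, F_u = 65 ksi): end bolts L_c = 1.625 − 0.9375/2 = 1.15625, R_n = min(1.2×1.15625×0.375×65, 2.4×0.875×0.375×65) = 33.82 kips/bolt; interior L_c = 3.375 − 0.9375 = 2.4375, R_n = 51.188 kips/bolt. φR_n = 0.75 × (2×33.82 + 6×51.188) = 281.1 kips.
Tension yield (gross): A_g = 9.875×0.375 = 3.7031 in². φR_n = 0.90 × 50 × 3.7031 = 166.6 kips.
Block shear: shear path 2×[1.625+3×3.375] = 2×11.75 in, A_gv = 8.8125, A_nv = 2×(11.75 − 3.5×1)×0.375 = 6.1875 in²; tension across gage: (2.8125 − 1×1)×0.375 = 0.67969 in². R_n = min(0.6×65×6.1875, 0.6×50×8.8125) + 1.0×65×0.67969 = min(241.31, 264.38) + 44.18 = 285.49 kips. φR_n = 0.75 × 285.49 = 214.1 kips.
Tension rupture (net): A_n = (9.875 − 2×1)×0.375 = 2.9531 in² (U = 1.0, A_e = A_n). φR_n = 0.75 × 65 × 2.9531 = 144.0 kips.
Governing: min(245.3, 281.1, 166.6, 214.1, 144.0) = 144.0 kips → net-section rupture.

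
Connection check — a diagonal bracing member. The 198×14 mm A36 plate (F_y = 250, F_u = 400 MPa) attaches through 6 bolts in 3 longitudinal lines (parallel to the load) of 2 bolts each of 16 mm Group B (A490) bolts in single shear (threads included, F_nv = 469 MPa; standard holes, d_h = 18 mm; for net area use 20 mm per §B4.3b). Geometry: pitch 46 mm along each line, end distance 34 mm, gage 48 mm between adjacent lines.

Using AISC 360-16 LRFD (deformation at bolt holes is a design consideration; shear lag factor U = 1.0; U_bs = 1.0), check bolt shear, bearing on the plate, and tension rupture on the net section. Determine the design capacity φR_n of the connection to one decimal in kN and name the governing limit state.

Bolt shear: A_b = π(16)²/4 = 201.06 mm². φR_n = 0.75 × 469 × 201.06 × 6 × 1 = 424.3 kN.
Bearing (14 mm plate, F_u = 400 MPa): end bolts L_c = 34 − 18/2 = 25, R_n = min(1.2×25×14×400, 2.4×16×14×400) = 168 kN/bolt; interior L_c = 46 − 18 = 28, R_n = 188.16 kN/bolt. φR_n = 0.75 × (3×168 + 3×188.16) = 801.4 kN.
Tension rupture (net): A_n = (198 − 3×20)×14 = 1932 mm² (U = 1.0, A_e = A_n). φR_n = 0.75 × 400 × 1932 = 579.6 kN.
Governing: min(424.3, 801.4, 579.6) = 424.3 kN → bolt shear.

424.3 kN (bolt shear governs)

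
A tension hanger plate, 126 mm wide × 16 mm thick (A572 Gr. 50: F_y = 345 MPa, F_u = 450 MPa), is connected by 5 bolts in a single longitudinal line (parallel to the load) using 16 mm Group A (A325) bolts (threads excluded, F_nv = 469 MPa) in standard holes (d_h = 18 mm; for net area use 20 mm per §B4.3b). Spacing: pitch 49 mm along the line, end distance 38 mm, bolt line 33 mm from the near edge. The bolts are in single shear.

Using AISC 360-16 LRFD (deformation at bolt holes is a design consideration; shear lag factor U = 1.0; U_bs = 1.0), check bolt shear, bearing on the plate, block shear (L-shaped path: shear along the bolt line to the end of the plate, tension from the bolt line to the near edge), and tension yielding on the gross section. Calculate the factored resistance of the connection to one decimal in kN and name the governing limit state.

Bolt shear: A_b = π(16)²/4 = 201.06 mm². φR_n = 0.75 × 469 × 201.06 × 5 × 1 = 353.6 kN.
Bearing (16 mm plate, F_u = 450 MPa): end bolts L_c = 38 − 18/2 = 29, R_n = min(1.2×29×16×450, 2.4×16×16×450) = 250.56 kN/bolt; interior L_c = 49 − 18 = 31, R_n = 267.84 kN/bolt. φR_n = 0.75 × (1×250.56 + 4×267.84) = 991.4 kN.
Block shear: shear path 1×[38+4×49] = 1×234 mm, A_gv = 3744, A_nv = 1×(234 − 4.5×20)×16 = 2304 mm²; tension to near edge: (33 − 0.5×20)×16 = 368 mm². R_n = min(0.6×450×2304, 0.6×345×3744) + 1.0×450×368 = min(622.08, 775.01) + 165.6 = 787.68 kN. φR_n = 0.75 × 787.68 = 590.8 kN.
Tension yield (gross): A_g = 126×16 = 2016 mm². φR_n = 0.90 × 345 × 2016 = 626.0 kN.
Governing: min(353.6, 991.4, 590.8, 626.0) = 353.6 kN → bolt shear.

353.6 kN (bolt shear governs)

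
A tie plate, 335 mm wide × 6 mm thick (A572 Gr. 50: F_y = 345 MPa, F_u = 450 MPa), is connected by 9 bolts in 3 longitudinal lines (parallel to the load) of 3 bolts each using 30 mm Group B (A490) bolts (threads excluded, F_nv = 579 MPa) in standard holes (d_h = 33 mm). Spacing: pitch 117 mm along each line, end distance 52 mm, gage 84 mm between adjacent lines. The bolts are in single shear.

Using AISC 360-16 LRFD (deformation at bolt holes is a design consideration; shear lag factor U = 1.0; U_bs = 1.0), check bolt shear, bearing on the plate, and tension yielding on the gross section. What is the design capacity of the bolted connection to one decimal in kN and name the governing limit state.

Bolt shear: A_b = π(30)²/4 = 706.86 mm². φR_n = 0.75 × 579 × 706.86 × 9 × 1 = 2762.6 kN.
Bearing (6 mm plate, F_u = 450 MPa): end bolts L_c = 52 − 33/2 = 35.5, R_n = min(1.2×35.5×6×450, 2.4×30×6×450) = 115.02 kN/bolt; interior L_c = 117 − 33 = 84, R_n = 194.4 kN/bolt. φR_n = 0.75 × (3×115.02 + 6×194.4) = 1133.6 kN.
Tension yield (gross): A_g = 335×6 = 2010 mm². φR_n = 0.90 × 345 × 2010 = 624.1 kN.
Governing: min(2762.6, 1133.6, 624.1) = 624.1 kN → gross-section yield.

624.1 kN (gross-section yield governs)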